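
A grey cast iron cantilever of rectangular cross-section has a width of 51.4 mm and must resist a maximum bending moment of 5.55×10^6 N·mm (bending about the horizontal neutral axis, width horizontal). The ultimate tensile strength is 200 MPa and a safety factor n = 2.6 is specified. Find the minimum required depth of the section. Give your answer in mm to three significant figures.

h = 91.8 mm

σ_allow = 200/2.6 = 76.92 MPa.
For a rectangular section σ = 6M/(bh²), so h² = 6M/(b σ_allow) = 6×5550000/(51.4×76.92) = 8422 mm².
h = 91.77 mm.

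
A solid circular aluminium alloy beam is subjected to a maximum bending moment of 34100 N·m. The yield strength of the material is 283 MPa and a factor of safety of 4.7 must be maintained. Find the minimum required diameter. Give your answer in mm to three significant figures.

d = 179 mm

σ_allow = 283/4.7 = 60.21 MPa.
For a solid circular section σ = 32M/(πd³), so d³ = 32M/(π σ_allow) = 32×3.4100×10^7/(π×60.21) = 5.769×10^6 mm³.
d = 179.3 mm.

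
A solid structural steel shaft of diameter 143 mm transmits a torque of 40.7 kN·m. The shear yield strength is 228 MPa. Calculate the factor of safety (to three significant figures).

τ = 16T/(πd³) = 16×4.0700×10^7/(π×143³) = 70.89 MPa.
n = τ_limit/τ = 228/70.89 = 3.216.

n = 3.22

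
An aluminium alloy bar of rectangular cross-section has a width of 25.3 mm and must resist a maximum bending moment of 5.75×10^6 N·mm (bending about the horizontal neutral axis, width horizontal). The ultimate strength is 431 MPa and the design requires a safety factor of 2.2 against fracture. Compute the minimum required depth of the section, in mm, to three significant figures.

h = 83.4 mm

σ_allow = 431/2.2 = 195.9 MPa.
For a rectangular section σ = 6M/(bh²), so h² = 6M/(b σ_allow) = 6×5750000/(25.3×195.9) = 6961 mm².
h = 83.43 mm.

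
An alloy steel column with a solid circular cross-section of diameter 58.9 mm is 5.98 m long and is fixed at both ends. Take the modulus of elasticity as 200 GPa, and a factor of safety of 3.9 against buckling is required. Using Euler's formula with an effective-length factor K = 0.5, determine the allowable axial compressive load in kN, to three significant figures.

I = πd⁴/64 = π×58.9⁴/64 = 590800 mm⁴.
Effective length L_e = KL = 0.5×5.98 m = 2990 mm.
Euler critical load P_cr = π²EI/L_e² = π²×200000×590800/2990² = 130400 N.
P_allow = P_cr/n = 130400/3.9 = 33450 N.

P_allow = 33.4 kN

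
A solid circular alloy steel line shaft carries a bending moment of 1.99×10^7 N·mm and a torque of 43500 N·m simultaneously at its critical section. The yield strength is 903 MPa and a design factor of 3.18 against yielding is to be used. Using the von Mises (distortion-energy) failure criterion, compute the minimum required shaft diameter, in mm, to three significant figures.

d = 115 mm

σ_allow = σ_y/n = 903/3.18 = 284.0 MPa.
For a solid shaft σ_b = 32M/(πd³) and τ = 16T/(πd³), so the von Mises stress is σ' = (16/πd³)·√(4M²+3T²).
√(4M²+3T²) = √(4×(1.990×10^7)² + 3×(4.350×10^7)²) = 8.521×10^7 N·mm.
d³ = 16×8.521×10^7/(π×284.0) = 1.528×10^6 mm³.
d = 115.2 mm.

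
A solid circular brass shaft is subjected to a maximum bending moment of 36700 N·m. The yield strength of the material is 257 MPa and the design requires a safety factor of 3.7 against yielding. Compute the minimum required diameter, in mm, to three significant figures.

d = 175 mm

σ_allow = 257/3.7 = 69.46 MPa.
For a solid circular section σ = 32M/(πd³), so d³ = 32M/(π σ_allow) = 32×3.6700×10^7/(π×69.46) = 5.382×10^6 mm³.
d = 175.2 mm.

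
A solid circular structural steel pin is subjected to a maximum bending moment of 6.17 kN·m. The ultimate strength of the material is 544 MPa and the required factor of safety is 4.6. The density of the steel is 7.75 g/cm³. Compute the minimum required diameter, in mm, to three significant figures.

σ_allow = 544/4.6 = 118.3 MPa.
For a solid circular section σ = 32M/(πd³), so d³ = 32M/(π σ_allow) = 32×6170000/(π×118.3) = 531400 mm³.
d = 81.00 mm.

d = 81.0 mm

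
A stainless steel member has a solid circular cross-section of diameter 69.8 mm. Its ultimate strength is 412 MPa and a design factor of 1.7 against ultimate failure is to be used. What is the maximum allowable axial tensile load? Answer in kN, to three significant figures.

σ_allow = 412/1.7 = 242.4 MPa.
A = πd²/4 = π×69.8²/4 = 3826 mm².
F_allow = σ_allow × A = 242.4×3826 = 927400 N.

F_allow = 927 kN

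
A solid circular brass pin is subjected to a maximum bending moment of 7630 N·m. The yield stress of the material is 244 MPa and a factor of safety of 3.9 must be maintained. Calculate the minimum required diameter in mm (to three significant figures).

σ_allow = 244/3.9 = 62.56 MPa.
For a solid circular section σ = 32M/(πd³), so d³ = 32M/(π σ_allow) = 32×7630000/(π×62.56) = 1.242×10^6 mm³.
d = 107.5 mm.

d = 107 mm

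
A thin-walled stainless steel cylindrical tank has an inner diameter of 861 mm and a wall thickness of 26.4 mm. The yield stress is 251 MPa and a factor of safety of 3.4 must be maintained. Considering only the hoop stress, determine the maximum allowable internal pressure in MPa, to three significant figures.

σ_allow = 251/3.4 = 73.82 MPa.
σ_h = pD/(2t) → p_allow = 2σ_allow t/D = 2×73.82×26.4/861 = 4.527 MPa.

p_allow = 4.53 MPa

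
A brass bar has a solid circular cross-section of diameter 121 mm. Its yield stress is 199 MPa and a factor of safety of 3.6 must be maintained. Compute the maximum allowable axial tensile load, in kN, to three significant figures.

σ_allow = 199/3.6 = 55.28 MPa.
A = πd²/4 = π×121²/4 = 11500 mm².
F_allow = σ_allow × A = 55.28×11500 = 635600 N.

F_allow = 636 kN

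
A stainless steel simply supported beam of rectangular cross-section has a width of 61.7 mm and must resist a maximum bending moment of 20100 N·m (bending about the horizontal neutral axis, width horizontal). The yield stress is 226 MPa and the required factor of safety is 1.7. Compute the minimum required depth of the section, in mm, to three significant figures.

h = 121 mm

σ_allow = 226/1.7 = 132.9 MPa.
For a rectangular section σ = 6M/(bh²), so h² = 6M/(b σ_allow) = 6×2.0100×10^7/(61.7×132.9) = 14700 mm².
h = 121.3 mm.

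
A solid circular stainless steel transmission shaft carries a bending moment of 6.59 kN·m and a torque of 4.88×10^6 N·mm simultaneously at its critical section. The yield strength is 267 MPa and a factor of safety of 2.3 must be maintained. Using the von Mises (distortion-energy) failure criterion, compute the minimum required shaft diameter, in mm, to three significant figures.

d = 88.2 mm

σ_allow = σ_y/n = 267/2.3 = 116.1 MPa.
For a solid shaft σ_b = 32M/(πd³) and τ = 16T/(πd³), so the von Mises stress is σ' = (16/πd³)·√(4M²+3T²).
√(4M²+3T²) = √(4×(6.590×10^6)² + 3×(4.880×10^6)²) = 1.566×10^7 N·mm.
d³ = 16×1.566×10^7/(π×116.1) = 686900 mm³.
d = 88.23 mm.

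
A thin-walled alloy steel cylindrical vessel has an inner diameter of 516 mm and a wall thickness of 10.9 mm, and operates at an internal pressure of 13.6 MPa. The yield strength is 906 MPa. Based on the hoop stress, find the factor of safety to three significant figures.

σ_h = pD/(2t) = 13.6×516/(2×10.9) = 321.9 MPa.
n = 906/321.9 = 2.814.

n = 2.81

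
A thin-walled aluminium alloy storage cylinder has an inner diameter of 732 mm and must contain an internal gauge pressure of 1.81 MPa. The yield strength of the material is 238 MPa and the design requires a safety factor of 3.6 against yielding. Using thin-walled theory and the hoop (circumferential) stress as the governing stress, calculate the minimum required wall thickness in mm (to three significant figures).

t = 10.0 mm

σ_allow = 238/3.6 = 66.11 MPa.
Hoop stress σ_h = pD/(2t), so t = pD/(2σ_allow) = 1.81×732/(2×66.11) = 10.02 mm.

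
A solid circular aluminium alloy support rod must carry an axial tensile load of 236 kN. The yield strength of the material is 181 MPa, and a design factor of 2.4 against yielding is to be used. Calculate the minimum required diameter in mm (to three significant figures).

d = 63.1 mm

Allowable stress σ_allow = 181/2.4 = 75.42 MPa.
Required area A = F/σ_allow = 236000/75.42 = 3129 mm².
A = πd²/4 → d = √(4A/π) = 63.12 mm.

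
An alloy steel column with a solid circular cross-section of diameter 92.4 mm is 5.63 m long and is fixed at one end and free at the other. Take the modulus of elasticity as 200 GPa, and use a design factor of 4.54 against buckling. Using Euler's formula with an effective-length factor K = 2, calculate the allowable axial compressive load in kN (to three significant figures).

I = πd⁴/64 = π×92.4⁴/64 = 3.578×10^6 mm⁴.
Effective length L_e = KL = 2×5.63 m = 11260 mm.
Euler critical load P_cr = π²EI/L_e² = π²×200000×3.578×10^6/11260² = 55710 N.
P_allow = P_cr/n = 55710/4.54 = 12270 N.

P_allow = 12.3 kN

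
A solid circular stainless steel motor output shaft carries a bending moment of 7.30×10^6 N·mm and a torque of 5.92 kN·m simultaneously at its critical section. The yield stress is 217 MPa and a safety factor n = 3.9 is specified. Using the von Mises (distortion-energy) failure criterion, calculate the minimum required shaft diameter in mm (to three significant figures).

d = 118 mm

σ_allow = σ_y/n = 217/3.9 = 55.64 MPa.
For a solid shaft σ_b = 32M/(πd³) and τ = 16T/(πd³), so the von Mises stress is σ' = (16/πd³)·√(4M²+3T²).
√(4M²+3T²) = √(4×(7.300×10^6)² + 3×(5.920×10^6)²) = 1.784×10^7 N·mm.
d³ = 16×1.784×10^7/(π×55.64) = 1.633×10^6 mm³.
d = 117.8 mm.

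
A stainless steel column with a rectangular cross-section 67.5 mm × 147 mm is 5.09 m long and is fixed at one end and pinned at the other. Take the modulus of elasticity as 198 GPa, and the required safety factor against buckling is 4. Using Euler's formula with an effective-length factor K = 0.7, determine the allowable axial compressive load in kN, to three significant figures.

P_allow = 145 kN

Buckling occurs about the weak axis: I_min = h·b³/12 = 147×67.5³/12 = 3.767×10^6 mm⁴ (b = 67.5 mm is the smaller dimension).
Effective length L_e = KL = 0.7×5.09 m = 3563 mm.
Euler critical load P_cr = π²EI/L_e² = π²×198000×3.767×10^6/3563² = 579900 N.
P_allow = P_cr/n = 579900/4 = 145000 N.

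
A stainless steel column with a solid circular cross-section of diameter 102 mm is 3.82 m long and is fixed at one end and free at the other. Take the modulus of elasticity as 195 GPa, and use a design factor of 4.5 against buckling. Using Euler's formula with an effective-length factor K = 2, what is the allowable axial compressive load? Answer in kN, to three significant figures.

I = πd⁴/64 = π×102⁴/64 = 5.313×10^6 mm⁴.
Effective length L_e = KL = 2×3.82 m = 7640 mm.
Euler critical load P_cr = π²EI/L_e² = π²×195000×5.313×10^6/7640² = 175200 N.
P_allow = P_cr/n = 175200/4.5 = 38930 N.

P_allow = 38.9 kN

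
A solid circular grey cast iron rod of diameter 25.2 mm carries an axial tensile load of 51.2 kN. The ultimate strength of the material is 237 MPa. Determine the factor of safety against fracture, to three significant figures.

A = πd²/4 = 498.8 mm².
σ = F/A = 51200/498.8 = 102.7 MPa.
n = 237/102.7 = 2.309.

n = 2.31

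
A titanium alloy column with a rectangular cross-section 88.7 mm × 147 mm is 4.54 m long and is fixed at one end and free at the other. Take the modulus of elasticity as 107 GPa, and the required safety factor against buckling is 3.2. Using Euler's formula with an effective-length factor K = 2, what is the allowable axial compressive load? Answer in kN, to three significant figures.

P_allow = 34.2 kN

Buckling occurs about the weak axis: I_min = h·b³/12 = 147×88.7³/12 = 8.549×10^6 mm⁴ (b = 88.7 mm is the smaller dimension).
Effective length L_e = KL = 2×4.54 m = 9080 mm.
Euler critical load P_cr = π²EI/L_e² = π²×107000×8.549×10^6/9080² = 109500 N.
P_allow = P_cr/n = 109500/3.2 = 34220 N.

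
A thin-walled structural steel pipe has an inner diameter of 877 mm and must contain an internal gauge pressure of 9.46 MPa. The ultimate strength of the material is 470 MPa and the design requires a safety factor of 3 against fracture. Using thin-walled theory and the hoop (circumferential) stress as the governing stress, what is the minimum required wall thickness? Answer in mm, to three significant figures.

t = 26.5 mm

σ_allow = 470/3 = 156.7 MPa.
Hoop stress σ_h = pD/(2t), so t = pD/(2σ_allow) = 9.46×877/(2×156.7) = 26.48 mm.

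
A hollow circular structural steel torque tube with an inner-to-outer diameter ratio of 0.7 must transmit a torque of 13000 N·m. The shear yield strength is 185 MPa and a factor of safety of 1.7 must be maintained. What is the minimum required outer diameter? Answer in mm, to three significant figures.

τ_allow = 185/1.7 = 108.8 MPa.
For a hollow shaft τ = 16T/[πd_o³(1−k⁴)] with k = 0.7, so 1−k⁴ = 0.7599.
d_o³ = 16T/[π τ_allow (1−k⁴)] = 16×1.3000×10^7/(π×108.8×0.7599) = 800600 mm³.
d_o = 92.86 mm.

d_o = 92.9 mm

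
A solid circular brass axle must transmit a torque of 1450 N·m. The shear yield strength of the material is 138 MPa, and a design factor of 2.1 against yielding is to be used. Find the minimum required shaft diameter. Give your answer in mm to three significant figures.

Allowable shear stress τ_allow = 138/2.1 = 65.71 MPa.
For a solid shaft τ = 16T/(πd³), so d³ = 16T/(π τ_allow) = 16×1450000/(π×65.71) = 112400 mm³.
d = (112400)^(1/3) = 48.26 mm.

d = 48.3 mm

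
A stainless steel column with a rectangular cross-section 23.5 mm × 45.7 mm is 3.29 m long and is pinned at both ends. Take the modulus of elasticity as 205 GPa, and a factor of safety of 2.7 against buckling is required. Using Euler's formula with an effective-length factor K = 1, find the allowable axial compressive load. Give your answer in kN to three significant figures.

Buckling occurs about the weak axis: I_min = h·b³/12 = 45.7×23.5³/12 = 49420 mm⁴ (b = 23.5 mm is the smaller dimension).
Effective length L_e = KL = 1×3.29 m = 3290 mm.
Euler critical load P_cr = π²EI/L_e² = π²×205000×49420/3290² = 9238 N.
P_allow = P_cr/n = 9238/2.7 = 3422 N.

P_allow = 3.42 kN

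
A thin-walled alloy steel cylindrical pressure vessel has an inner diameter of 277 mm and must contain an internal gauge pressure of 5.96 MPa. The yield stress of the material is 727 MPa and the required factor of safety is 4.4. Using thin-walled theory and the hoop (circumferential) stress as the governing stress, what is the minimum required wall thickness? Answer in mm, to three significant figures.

t = 5.00 mm

σ_allow = 727/4.4 = 165.2 MPa.
Hoop stress σ_h = pD/(2t), so t = pD/(2σ_allow) = 5.96×277/(2×165.2) = 4.996 mm.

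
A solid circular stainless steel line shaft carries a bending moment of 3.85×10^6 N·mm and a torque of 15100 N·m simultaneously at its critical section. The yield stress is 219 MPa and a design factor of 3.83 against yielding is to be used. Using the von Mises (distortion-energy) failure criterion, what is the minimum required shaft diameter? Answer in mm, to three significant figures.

d = 134 mm

σ_allow = σ_y/n = 219/3.83 = 57.18 MPa.
For a solid shaft σ_b = 32M/(πd³) and τ = 16T/(πd³), so the von Mises stress is σ' = (16/πd³)·√(4M²+3T²).
√(4M²+3T²) = √(4×(3.850×10^6)² + 3×(1.510×10^7)²) = 2.726×10^7 N·mm.
d³ = 16×2.726×10^7/(π×57.18) = 2.428×10^6 mm³.
d = 134.4 mm.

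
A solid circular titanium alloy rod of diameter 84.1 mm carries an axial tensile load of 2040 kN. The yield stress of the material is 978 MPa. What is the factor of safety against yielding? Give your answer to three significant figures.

n = 2.66

A = πd²/4 = 5555 mm².
σ = F/A = 2040000/5555 = 367.2 MPa.
n = 978/367.2 = 2.663.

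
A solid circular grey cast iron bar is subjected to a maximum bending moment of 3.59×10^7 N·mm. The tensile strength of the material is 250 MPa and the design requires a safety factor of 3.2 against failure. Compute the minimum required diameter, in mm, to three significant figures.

σ_allow = 250/3.2 = 78.12 MPa.
For a solid circular section σ = 32M/(πd³), so d³ = 32M/(π σ_allow) = 32×3.5900×10^7/(π×78.12) = 4.681×10^6 mm³.
d = 167.3 mm.

d = 167 mm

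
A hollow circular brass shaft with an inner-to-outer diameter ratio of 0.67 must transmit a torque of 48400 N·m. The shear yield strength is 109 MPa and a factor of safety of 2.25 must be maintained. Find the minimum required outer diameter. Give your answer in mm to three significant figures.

τ_allow = 109/2.25 = 48.44 MPa.
For a hollow shaft τ = 16T/[πd_o³(1−k⁴)] with k = 0.67, so 1−k⁴ = 0.7985.
d_o³ = 16T/[π τ_allow (1−k⁴)] = 16×4.8400×10^7/(π×48.44×0.7985) = 6.372×10^6 mm³.
d_o = 185.4 mm.

d_o = 185 mm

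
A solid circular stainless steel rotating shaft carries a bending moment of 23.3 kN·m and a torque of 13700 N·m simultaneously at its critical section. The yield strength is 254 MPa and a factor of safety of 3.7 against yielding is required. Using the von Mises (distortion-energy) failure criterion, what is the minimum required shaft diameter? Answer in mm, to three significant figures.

d = 157 mm

σ_allow = σ_y/n = 254/3.7 = 68.65 MPa.
For a solid shaft σ_b = 32M/(πd³) and τ = 16T/(πd³), so the von Mises stress is σ' = (16/πd³)·√(4M²+3T²).
√(4M²+3T²) = √(4×(2.330×10^7)² + 3×(1.370×10^7)²) = 5.229×10^7 N·mm.
d³ = 16×5.229×10^7/(π×68.65) = 3.880×10^6 mm³.
d = 157.1 mm.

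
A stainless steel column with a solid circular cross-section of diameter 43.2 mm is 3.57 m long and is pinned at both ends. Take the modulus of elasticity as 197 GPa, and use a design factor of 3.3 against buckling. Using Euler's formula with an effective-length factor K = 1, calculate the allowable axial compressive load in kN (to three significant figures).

P_allow = 7.90 kN

I = πd⁴/64 = π×43.2⁴/64 = 171000 mm⁴.
Effective length L_e = KL = 1×3.57 m = 3570 mm.
Euler critical load P_cr = π²EI/L_e² = π²×197000×171000/3570² = 26080 N.
P_allow = P_cr/n = 26080/3.3 = 7904 N.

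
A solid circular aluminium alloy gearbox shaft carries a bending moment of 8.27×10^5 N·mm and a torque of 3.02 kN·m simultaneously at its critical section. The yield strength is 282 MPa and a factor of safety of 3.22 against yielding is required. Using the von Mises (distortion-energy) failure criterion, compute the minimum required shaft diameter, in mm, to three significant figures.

d = 68.3 mm

σ_allow = σ_y/n = 282/3.22 = 87.58 MPa.
For a solid shaft σ_b = 32M/(πd³) and τ = 16T/(πd³), so the von Mises stress is σ' = (16/πd³)·√(4M²+3T²).
√(4M²+3T²) = √(4×(827000)² + 3×(3.020×10^6)²) = 5.486×10^6 N·mm.
d³ = 16×5.486×10^6/(π×87.58) = 319000 mm³.
d = 68.33 mm.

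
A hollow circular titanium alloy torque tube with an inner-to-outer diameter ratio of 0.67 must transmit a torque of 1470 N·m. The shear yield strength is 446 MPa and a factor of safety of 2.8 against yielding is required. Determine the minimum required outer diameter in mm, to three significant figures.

τ_allow = 446/2.8 = 159.3 MPa.
For a hollow shaft τ = 16T/[πd_o³(1−k⁴)] with k = 0.67, so 1−k⁴ = 0.7985.
d_o³ = 16T/[π τ_allow (1−k⁴)] = 16×1470000/(π×159.3×0.7985) = 58860 mm³.
d_o = 38.90 mm.

d_o = 38.9 mm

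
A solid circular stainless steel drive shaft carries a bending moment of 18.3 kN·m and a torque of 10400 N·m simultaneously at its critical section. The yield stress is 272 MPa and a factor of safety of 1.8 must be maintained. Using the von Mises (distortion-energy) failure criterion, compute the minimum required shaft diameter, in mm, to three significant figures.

d = 111 mm

σ_allow = σ_y/n = 272/1.8 = 151.1 MPa.
For a solid shaft σ_b = 32M/(πd³) and τ = 16T/(πd³), so the von Mises stress is σ' = (16/πd³)·√(4M²+3T²).
√(4M²+3T²) = √(4×(1.830×10^7)² + 3×(1.040×10^7)²) = 4.079×10^7 N·mm.
d³ = 16×4.079×10^7/(π×151.1) = 1.375×10^6 mm³.
d = 111.2 mm.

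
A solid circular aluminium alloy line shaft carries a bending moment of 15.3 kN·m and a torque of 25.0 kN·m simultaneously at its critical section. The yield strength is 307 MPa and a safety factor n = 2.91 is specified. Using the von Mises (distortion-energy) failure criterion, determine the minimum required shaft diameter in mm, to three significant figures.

σ_allow = σ_y/n = 307/2.91 = 105.5 MPa.
For a solid shaft σ_b = 32M/(πd³) and τ = 16T/(πd³), so the von Mises stress is σ' = (16/πd³)·√(4M²+3T²).
√(4M²+3T²) = √(4×(1.530×10^7)² + 3×(2.500×10^7)²) = 5.302×10^7 N·mm.
d³ = 16×5.302×10^7/(π×105.5) = 2.560×10^6 mm³.
d = 136.8 mm.

d = 137 mm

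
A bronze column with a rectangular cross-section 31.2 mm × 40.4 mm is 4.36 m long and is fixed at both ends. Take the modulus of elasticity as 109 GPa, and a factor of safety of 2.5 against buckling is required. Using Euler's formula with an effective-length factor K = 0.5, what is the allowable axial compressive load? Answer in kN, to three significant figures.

Buckling occurs about the weak axis: I_min = h·b³/12 = 40.4×31.2³/12 = 102300 mm⁴ (b = 31.2 mm is the smaller dimension).
Effective length L_e = KL = 0.5×4.36 m = 2180 mm.
Euler critical load P_cr = π²EI/L_e² = π²×109000×102300/2180² = 23150 N.
P_allow = P_cr/n = 23150/2.5 = 9258 N.

P_allow = 9.26 kN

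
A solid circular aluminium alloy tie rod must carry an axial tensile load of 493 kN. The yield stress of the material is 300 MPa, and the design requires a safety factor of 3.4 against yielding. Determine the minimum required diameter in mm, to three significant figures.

d = 84.3 mm

Allowable stress σ_allow = 300/3.4 = 88.24 MPa.
Required area A = F/σ_allow = 493000/88.24 = 5587 mm².
A = πd²/4 → d = √(4A/π) = 84.34 mm.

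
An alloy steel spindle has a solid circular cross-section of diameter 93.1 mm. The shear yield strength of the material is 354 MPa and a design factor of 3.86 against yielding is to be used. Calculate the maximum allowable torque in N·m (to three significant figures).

T_allow = 14500 N·m

τ_allow = 354/3.86 = 91.71 MPa.
For a solid shaft T_allow = τ_allow·πd³/16; πd³/16 = π×93.1³/16 = 158400 mm³.
T_allow = 91.71×158400 = 1.453×10^7 N·mm = 14530 N·m.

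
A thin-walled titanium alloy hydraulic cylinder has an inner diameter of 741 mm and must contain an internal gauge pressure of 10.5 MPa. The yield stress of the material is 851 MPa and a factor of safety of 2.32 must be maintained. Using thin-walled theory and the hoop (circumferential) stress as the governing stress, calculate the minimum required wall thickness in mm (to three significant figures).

σ_allow = 851/2.32 = 366.8 MPa.
Hoop stress σ_h = pD/(2t), so t = pD/(2σ_allow) = 10.5×741/(2×366.8) = 10.61 mm.

t = 10.6 mm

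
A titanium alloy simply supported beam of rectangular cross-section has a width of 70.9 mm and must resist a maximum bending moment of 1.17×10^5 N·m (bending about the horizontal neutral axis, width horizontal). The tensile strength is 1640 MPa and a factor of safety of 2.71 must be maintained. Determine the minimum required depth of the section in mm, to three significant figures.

σ_allow = 1640/2.71 = 605.2 MPa.
For a rectangular section σ = 6M/(bh²), so h² = 6M/(b σ_allow) = 6×1.1700×10^8/(70.9×605.2) = 16360 mm².
h = 127.9 mm.

h = 128 mm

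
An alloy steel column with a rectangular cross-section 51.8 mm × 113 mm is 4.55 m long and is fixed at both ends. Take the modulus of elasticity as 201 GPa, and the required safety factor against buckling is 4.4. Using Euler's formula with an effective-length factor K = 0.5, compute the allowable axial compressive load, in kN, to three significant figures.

P_allow = 114 kN

Buckling occurs about the weak axis: I_min = h·b³/12 = 113×51.8³/12 = 1.309×10^6 mm⁴ (b = 51.8 mm is the smaller dimension).
Effective length L_e = KL = 0.5×4.55 m = 2275 mm.
Euler critical load P_cr = π²EI/L_e² = π²×201000×1.309×10^6/2275² = 501700 N.
P_allow = P_cr/n = 501700/4.4 = 114000 N.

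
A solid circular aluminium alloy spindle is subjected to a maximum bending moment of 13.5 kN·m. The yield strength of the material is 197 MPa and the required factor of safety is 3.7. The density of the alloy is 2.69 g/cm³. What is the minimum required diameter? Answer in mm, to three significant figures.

σ_allow = 197/3.7 = 53.24 MPa.
For a solid circular section σ = 32M/(πd³), so d³ = 32M/(π σ_allow) = 32×1.3500×10^7/(π×53.24) = 2.583×10^6 mm³.
d = 137.2 mm.

d = 137 mm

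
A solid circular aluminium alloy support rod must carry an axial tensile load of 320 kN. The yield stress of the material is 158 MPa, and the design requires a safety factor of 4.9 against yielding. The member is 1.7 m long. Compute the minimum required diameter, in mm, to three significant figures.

Allowable stress σ_allow = 158/4.9 = 32.24 MPa.
Required area A = F/σ_allow = 320000/32.24 = 9924 mm².
A = πd²/4 → d = √(4A/π) = 112.4 mm.

d = 112 mm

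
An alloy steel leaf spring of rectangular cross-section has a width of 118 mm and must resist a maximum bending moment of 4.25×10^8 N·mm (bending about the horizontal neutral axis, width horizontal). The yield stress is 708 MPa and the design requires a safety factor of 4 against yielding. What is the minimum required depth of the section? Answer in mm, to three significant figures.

σ_allow = 708/4 = 177.0 MPa.
For a rectangular section σ = 6M/(bh²), so h² = 6M/(b σ_allow) = 6×4.2500×10^8/(118×177.0) = 122100 mm².
h = 349.4 mm.

h = 349 mm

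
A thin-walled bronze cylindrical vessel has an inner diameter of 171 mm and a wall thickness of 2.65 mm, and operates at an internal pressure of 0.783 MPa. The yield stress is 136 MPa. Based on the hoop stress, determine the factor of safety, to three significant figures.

n = 5.38

σ_h = pD/(2t) = 0.783×171/(2×2.65) = 25.26 MPa.
n = 136/25.26 = 5.383.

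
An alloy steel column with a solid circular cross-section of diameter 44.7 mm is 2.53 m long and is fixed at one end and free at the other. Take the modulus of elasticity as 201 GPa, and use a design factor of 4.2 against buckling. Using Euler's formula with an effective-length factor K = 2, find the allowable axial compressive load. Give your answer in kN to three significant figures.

P_allow = 3.62 kN

I = πd⁴/64 = π×44.7⁴/64 = 196000 mm⁴.
Effective length L_e = KL = 2×2.53 m = 5060 mm.
Euler critical load P_cr = π²EI/L_e² = π²×201000×196000/5060² = 15180 N.
P_allow = P_cr/n = 15180/4.2 = 3615 N.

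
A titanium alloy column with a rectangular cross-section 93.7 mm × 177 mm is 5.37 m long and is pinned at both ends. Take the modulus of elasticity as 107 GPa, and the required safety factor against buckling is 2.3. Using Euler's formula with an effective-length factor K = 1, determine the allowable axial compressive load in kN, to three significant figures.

P_allow = 193 kN

Buckling occurs about the weak axis: I_min = h·b³/12 = 177×93.7³/12 = 1.213×10^7 mm⁴ (b = 93.7 mm is the smaller dimension).
Effective length L_e = KL = 1×5.37 m = 5370 mm.
Euler critical load P_cr = π²EI/L_e² = π²×107000×1.213×10^7/5370² = 444400 N.
P_allow = P_cr/n = 444400/2.3 = 193200 N.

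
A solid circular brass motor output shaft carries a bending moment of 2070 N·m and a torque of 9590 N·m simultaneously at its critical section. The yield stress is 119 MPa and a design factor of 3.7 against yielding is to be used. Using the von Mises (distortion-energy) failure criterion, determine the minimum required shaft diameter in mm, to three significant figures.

d = 139 mm

σ_allow = σ_y/n = 119/3.7 = 32.16 MPa.
For a solid shaft σ_b = 32M/(πd³) and τ = 16T/(πd³), so the von Mises stress is σ' = (16/πd³)·√(4M²+3T²).
√(4M²+3T²) = √(4×(2.070×10^6)² + 3×(9.590×10^6)²) = 1.712×10^7 N·mm.
d³ = 16×1.712×10^7/(π×32.16) = 2.711×10^6 mm³.
d = 139.4 mm.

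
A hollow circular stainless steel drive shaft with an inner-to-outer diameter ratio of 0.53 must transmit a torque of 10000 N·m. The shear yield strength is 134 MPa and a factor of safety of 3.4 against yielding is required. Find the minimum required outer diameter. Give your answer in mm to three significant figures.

τ_allow = 134/3.4 = 39.41 MPa.
For a hollow shaft τ = 16T/[πd_o³(1−k⁴)] with k = 0.53, so 1−k⁴ = 0.9211.
d_o³ = 16T/[π τ_allow (1−k⁴)] = 16×1.0000×10^7/(π×39.41×0.9211) = 1.403×10^6 mm³.
d_o = 111.9 mm.

d_o = 112 mm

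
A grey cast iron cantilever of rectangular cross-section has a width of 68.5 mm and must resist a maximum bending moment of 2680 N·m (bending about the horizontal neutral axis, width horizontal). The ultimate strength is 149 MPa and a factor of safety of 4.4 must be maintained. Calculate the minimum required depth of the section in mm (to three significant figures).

σ_allow = 149/4.4 = 33.86 MPa.
For a rectangular section σ = 6M/(bh²), so h² = 6M/(b σ_allow) = 6×2680000/(68.5×33.86) = 6932 mm².
h = 83.26 mm.

h = 83.3 mm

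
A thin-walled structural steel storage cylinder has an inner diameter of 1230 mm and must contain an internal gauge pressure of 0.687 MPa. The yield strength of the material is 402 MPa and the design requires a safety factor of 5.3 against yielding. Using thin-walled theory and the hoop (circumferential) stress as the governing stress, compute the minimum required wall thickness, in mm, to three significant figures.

t = 5.57 mm

σ_allow = 402/5.3 = 75.85 MPa.
Hoop stress σ_h = pD/(2t), so t = pD/(2σ_allow) = 0.687×1230/(2×75.85) = 5.570 mm.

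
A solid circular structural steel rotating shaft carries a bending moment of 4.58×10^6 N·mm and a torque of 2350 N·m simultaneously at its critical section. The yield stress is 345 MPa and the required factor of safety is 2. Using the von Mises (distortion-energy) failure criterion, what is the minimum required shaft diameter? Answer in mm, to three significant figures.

d = 66.6 mm

σ_allow = σ_y/n = 345/2 = 172.5 MPa.
For a solid shaft σ_b = 32M/(πd³) and τ = 16T/(πd³), so the von Mises stress is σ' = (16/πd³)·√(4M²+3T²).
√(4M²+3T²) = √(4×(4.580×10^6)² + 3×(2.350×10^6)²) = 1.002×10^7 N·mm.
d³ = 16×1.002×10^7/(π×172.5) = 295900 mm³.
d = 66.64 mm.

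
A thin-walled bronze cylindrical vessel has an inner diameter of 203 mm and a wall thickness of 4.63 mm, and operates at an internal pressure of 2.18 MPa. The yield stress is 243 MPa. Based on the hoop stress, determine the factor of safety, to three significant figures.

σ_h = pD/(2t) = 2.18×203/(2×4.63) = 47.79 MPa.
n = 243/47.79 = 5.085.

n = 5.08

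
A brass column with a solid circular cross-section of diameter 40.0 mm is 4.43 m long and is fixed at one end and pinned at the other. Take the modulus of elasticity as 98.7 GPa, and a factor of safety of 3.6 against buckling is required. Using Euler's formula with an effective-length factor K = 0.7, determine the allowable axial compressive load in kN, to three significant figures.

I = πd⁴/64 = π×40.0⁴/64 = 125700 mm⁴.
Effective length L_e = KL = 0.7×4.43 m = 3101 mm.
Euler critical load P_cr = π²EI/L_e² = π²×98700×125700/3101² = 12730 N.
P_allow = P_cr/n = 12730/3.6 = 3536 N.

P_allow = 3.54 kN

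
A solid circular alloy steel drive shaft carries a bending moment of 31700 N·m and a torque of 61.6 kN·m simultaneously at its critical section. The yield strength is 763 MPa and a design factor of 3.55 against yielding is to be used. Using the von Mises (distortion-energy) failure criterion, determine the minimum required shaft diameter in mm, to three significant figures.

d = 143 mm

σ_allow = σ_y/n = 763/3.55 = 214.9 MPa.
For a solid shaft σ_b = 32M/(πd³) and τ = 16T/(πd³), so the von Mises stress is σ' = (16/πd³)·√(4M²+3T²).
√(4M²+3T²) = √(4×(3.170×10^7)² + 3×(6.160×10^7)²) = 1.241×10^8 N·mm.
d³ = 16×1.241×10^8/(π×214.9) = 2.941×10^6 mm³.
d = 143.3 mm.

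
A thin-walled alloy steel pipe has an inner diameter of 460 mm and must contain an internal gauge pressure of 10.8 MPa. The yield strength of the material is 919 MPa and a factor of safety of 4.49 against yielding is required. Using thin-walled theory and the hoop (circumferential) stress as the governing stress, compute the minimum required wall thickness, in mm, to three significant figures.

σ_allow = 919/4.49 = 204.7 MPa.
Hoop stress σ_h = pD/(2t), so t = pD/(2σ_allow) = 10.8×460/(2×204.7) = 12.14 mm.

t = 12.1 mm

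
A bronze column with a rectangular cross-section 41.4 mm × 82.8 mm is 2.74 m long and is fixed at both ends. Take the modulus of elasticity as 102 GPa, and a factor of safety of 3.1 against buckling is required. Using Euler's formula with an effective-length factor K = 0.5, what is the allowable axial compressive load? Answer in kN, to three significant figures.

P_allow = 84.7 kN

Buckling occurs about the weak axis: I_min = h·b³/12 = 82.8×41.4³/12 = 489600 mm⁴ (b = 41.4 mm is the smaller dimension).
Effective length L_e = KL = 0.5×2.74 m = 1370 mm.
Euler critical load P_cr = π²EI/L_e² = π²×102000×489600/1370² = 262600 N.
P_allow = P_cr/n = 262600/3.1 = 84710 N.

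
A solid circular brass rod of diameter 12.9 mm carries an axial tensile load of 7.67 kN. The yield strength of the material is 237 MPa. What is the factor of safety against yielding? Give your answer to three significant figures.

A = πd²/4 = 130.7 mm².
σ = F/A = 7670.0/130.7 = 58.68 MPa.
n = 237/58.68 = 4.039.

n = 4.04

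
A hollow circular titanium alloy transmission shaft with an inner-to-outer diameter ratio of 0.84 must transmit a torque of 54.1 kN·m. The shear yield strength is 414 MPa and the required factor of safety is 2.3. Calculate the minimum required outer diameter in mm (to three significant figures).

d_o = 145 mm

τ_allow = 414/2.3 = 180.0 MPa.
For a hollow shaft τ = 16T/[πd_o³(1−k⁴)] with k = 0.84, so 1−k⁴ = 0.5021.
d_o³ = 16T/[π τ_allow (1−k⁴)] = 16×5.4100×10^7/(π×180.0×0.5021) = 3.048×10^6 mm³.
d_o = 145.0 mm.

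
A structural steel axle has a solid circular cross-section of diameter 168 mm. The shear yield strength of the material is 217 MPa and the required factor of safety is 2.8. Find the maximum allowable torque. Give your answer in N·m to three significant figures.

T_allow = 72200 N·m

τ_allow = 217/2.8 = 77.50 MPa.
For a solid shaft T_allow = τ_allow·πd³/16; πd³/16 = π×168³/16 = 931000 mm³.
T_allow = 77.50×931000 = 7.215×10^7 N·mm = 72150 N·m.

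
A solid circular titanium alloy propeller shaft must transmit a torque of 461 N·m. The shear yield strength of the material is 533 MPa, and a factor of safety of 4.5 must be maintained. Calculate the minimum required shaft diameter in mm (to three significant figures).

Allowable shear stress τ_allow = 533/4.5 = 118.4 MPa.
For a solid shaft τ = 16T/(πd³), so d³ = 16T/(π τ_allow) = 16×461000/(π×118.4) = 19820 mm³.
d = (19820)^(1/3) = 27.06 mm.

d = 27.1 mm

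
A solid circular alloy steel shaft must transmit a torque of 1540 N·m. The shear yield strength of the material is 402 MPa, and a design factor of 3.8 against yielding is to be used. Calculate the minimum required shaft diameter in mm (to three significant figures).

d = 42.0 mm

Allowable shear stress τ_allow = 402/3.8 = 105.8 MPa.
For a solid shaft τ = 16T/(πd³), so d³ = 16T/(π τ_allow) = 16×1540000/(π×105.8) = 74140 mm³.
d = (74140)^(1/3) = 42.01 mm.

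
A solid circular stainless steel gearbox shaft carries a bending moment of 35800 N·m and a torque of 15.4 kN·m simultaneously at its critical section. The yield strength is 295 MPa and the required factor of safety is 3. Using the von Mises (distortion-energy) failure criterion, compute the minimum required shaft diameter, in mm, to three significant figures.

d = 158 mm

σ_allow = σ_y/n = 295/3 = 98.33 MPa.
For a solid shaft σ_b = 32M/(πd³) and τ = 16T/(πd³), so the von Mises stress is σ' = (16/πd³)·√(4M²+3T²).
√(4M²+3T²) = √(4×(3.580×10^7)² + 3×(1.540×10^7)²) = 7.641×10^7 N·mm.
d³ = 16×7.641×10^7/(π×98.33) = 3.957×10^6 mm³.
d = 158.2 mm.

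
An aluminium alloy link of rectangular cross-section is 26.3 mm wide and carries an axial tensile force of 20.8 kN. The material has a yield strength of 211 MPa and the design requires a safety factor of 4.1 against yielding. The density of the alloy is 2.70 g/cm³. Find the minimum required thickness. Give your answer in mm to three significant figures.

σ_allow = 211/4.1 = 51.46 MPa.
Required area A = F/σ_allow = 20800/51.46 = 404.2 mm².
t = A/w = 404.2/26.3 = 15.37 mm.

t = 15.4 mm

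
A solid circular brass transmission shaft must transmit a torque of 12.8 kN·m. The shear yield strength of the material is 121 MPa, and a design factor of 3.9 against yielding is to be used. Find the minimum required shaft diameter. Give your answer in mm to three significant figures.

d = 128 mm

Allowable shear stress τ_allow = 121/3.9 = 31.03 MPa.
For a solid shaft τ = 16T/(πd³), so d³ = 16T/(π τ_allow) = 16×1.2800×10^7/(π×31.03) = 2.101×10^6 mm³.
d = (2.101×10^6)^(1/3) = 128.1 mm.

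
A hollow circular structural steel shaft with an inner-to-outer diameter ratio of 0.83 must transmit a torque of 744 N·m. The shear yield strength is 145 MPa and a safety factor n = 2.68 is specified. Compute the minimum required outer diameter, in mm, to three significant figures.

d_o = 51.1 mm

τ_allow = 145/2.68 = 54.10 MPa.
For a hollow shaft τ = 16T/[πd_o³(1−k⁴)] with k = 0.83, so 1−k⁴ = 0.5254.
d_o³ = 16T/[π τ_allow (1−k⁴)] = 16×744000/(π×54.10×0.5254) = 133300 mm³.
d_o = 51.08 mm.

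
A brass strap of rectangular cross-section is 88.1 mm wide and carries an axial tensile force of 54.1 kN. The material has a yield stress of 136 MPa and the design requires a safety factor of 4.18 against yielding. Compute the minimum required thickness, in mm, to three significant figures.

t = 18.9 mm

σ_allow = 136/4.18 = 32.54 MPa.
Required area A = F/σ_allow = 54100/32.54 = 1663 mm².
t = A/w = 1663/88.1 = 18.87 mm.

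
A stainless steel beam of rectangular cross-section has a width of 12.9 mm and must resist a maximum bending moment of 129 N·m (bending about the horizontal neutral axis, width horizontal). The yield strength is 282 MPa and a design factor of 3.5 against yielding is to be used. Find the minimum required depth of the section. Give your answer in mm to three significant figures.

σ_allow = 282/3.5 = 80.57 MPa.
For a rectangular section σ = 6M/(bh²), so h² = 6M/(b σ_allow) = 6×129000/(12.9×80.57) = 744.7 mm².
h = 27.29 mm.

h = 27.3 mm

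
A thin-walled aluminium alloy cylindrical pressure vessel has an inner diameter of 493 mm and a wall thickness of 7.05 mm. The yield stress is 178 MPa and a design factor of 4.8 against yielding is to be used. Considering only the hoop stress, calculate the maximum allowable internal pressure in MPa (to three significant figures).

σ_allow = 178/4.8 = 37.08 MPa.
σ_h = pD/(2t) → p_allow = 2σ_allow t/D = 2×37.08×7.05/493 = 1.061 MPa.

p_allow = 1.06 MPa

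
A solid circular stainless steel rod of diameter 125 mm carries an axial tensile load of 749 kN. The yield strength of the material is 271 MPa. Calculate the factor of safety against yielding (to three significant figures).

A = πd²/4 = 12270 mm².
σ = F/A = 749000/12270 = 61.03 MPa.
n = 271/61.03 = 4.440.

n = 4.44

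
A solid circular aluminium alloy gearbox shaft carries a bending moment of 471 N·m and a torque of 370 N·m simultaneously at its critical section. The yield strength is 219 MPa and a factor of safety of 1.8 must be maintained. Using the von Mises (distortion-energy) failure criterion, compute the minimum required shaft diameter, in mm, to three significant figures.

σ_allow = σ_y/n = 219/1.8 = 121.7 MPa.
For a solid shaft σ_b = 32M/(πd³) and τ = 16T/(πd³), so the von Mises stress is σ' = (16/πd³)·√(4M²+3T²).
√(4M²+3T²) = √(4×(471000)² + 3×(370000)²) = 1.139×10^6 N·mm.
d³ = 16×1.139×10^6/(π×121.7) = 47690 mm³.
d = 36.26 mm.

d = 36.3 mm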